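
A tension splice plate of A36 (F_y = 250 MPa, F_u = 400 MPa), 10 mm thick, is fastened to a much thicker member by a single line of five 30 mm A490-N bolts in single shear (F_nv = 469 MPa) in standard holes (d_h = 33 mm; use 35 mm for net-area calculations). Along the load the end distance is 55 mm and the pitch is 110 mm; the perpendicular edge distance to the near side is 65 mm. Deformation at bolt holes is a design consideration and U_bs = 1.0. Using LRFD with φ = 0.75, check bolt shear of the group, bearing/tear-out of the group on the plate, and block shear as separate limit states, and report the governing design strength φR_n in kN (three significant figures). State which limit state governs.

699 kN (block shear governs)

Bolt shear: A_b = π·30²/4 = 706.9 mm²; R_n = 469 × 706.9 × 5 × 1 / 1000 = 1658 kN → 0.75 × 1658 = 1240 kN.
Bearing: edge l_c = 38.5, r_n = 184.8 kN; interior l_c = 77, r_n = 288 kN; R_n = 184.8 + 4·288 = 1337 kN → 1000 kN.
Block shear: A_gv = 4950, A_nv = 3375, A_nt = 475 mm²; R_n = min(0.6F_uA_nv, 0.6F_yA_gv) + U_bs·F_u·A_nt = 932.5 kN → 699 kN.
Block shear governs: 699 kN.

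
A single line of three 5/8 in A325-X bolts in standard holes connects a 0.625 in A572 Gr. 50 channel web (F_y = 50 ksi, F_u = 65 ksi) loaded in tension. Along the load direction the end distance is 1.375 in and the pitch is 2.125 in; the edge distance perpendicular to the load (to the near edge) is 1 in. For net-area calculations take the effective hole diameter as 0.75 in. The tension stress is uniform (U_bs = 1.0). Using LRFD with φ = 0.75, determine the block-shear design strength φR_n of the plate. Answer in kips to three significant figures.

Shear plane L_v = 1.375 + 2·2.125 = 5.625 in; A_gv = 5.625 × 0.625 = 3.516 in².
A_nv = (5.625 − 2.5·0.75) × 0.625 = 2.344 in².
A_nt = (1 − 0.5·0.75) × 0.625 = 0.3906 in².
0.6 F_u A_nv = 91.41 kips; 0.6 F_y A_gv = 105.5 kips → shear rupture governs the shear term.
R_n = 91.41 + 1.0 × 65 × 0.3906 = 116.8 kips.
Design strength φR_n = 0.75 × 116.8 = 87.6 kips.

87.6 kips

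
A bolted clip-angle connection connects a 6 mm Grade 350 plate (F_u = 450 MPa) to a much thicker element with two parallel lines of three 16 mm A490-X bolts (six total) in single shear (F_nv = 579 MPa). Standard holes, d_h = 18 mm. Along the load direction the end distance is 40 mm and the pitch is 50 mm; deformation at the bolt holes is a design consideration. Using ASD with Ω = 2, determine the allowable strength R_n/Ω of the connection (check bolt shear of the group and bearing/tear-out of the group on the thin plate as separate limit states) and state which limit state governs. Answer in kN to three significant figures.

308 kN (bearing governs)

Bolt shear: A_b = π·16²/4 = 201.1 mm²; R_n = 579 × 201.1 × 6 × 1 / 1000 = 698.5 kN → 698.5 / 2 = 349 kN.
Bearing (1.2 l_c t F_u ≤ 2.4 d t F_u): upper limit = 2.4·16·6·450 / 1000 = 103.7 kN.
  Edge l_c = 40 − 18/2 = 31 → r_n = 100.4 kN; interior l_c = 50 − 18 = 32 → r_n = 103.7 kN.
  R_n,bearing = 2·100.4 + 4·103.7 = 615.6 kN → 615.6 / 2 = 308 kN.
Bearing governs: 308 kN.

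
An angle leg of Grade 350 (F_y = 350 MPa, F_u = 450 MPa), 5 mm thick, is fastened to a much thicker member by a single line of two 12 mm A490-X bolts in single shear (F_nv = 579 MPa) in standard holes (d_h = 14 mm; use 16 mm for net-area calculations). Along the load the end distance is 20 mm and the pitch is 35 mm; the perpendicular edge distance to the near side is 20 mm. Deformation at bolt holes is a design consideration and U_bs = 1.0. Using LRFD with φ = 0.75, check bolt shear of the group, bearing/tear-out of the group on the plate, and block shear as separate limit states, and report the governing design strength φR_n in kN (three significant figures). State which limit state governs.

Bolt shear: A_b = π·12²/4 = 113.1 mm²; R_n = 579 × 113.1 × 2 × 1 / 1000 = 131 kN → 0.75 × 131 = 98.2 kN.
Bearing: edge l_c = 13, r_n = 35.1 kN; interior l_c = 21, r_n = 56.7 kN; R_n = 35.1 + 1·56.7 = 91.8 kN → 68.9 kN.
Block shear: A_gv = 275, A_nv = 155, A_nt = 60 mm²; R_n = min(0.6F_uA_nv, 0.6F_yA_gv) + U_bs·F_u·A_nt = 68.85 kN → 51.6 kN.
Block shear governs: 51.6 kN.

51.6 kN (block shear governs)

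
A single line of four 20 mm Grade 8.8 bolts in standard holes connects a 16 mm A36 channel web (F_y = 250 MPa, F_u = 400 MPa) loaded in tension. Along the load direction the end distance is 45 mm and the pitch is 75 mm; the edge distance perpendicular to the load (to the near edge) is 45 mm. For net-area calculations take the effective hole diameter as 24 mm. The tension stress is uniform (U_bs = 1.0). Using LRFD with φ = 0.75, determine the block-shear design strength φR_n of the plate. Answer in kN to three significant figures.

644 kN

Shear plane L_v = 45 + 3·75 = 270 mm; A_gv = 270 × 16 = 4320 mm².
A_nv = (270 − 3.5·24) × 16 = 2976 mm².
A_nt = (45 − 0.5·24) × 16 = 528 mm².
0.6 F_u A_nv = 714.2 kN; 0.6 F_y A_gv = 648 kN → shear yielding governs the shear term.
R_n = 648 + 1.0 × 400 × 528 / 1000 = 859.2 kN.
Design strength φR_n = 0.75 × 859.2 = 644 kN.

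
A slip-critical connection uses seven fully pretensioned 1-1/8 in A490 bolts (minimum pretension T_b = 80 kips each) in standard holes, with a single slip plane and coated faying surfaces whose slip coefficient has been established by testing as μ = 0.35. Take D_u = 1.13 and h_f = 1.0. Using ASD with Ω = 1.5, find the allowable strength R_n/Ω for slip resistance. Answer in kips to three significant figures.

148 kips

R_n = μ · D_u · h_f · T_b · n_s · n_b = 0.35 × 1.13 × 1.0 × 80 × 1 × 7 = 221.5 kips.
Allowable strength R_n/Ω = 221.5 / 1.5 = 148 kips.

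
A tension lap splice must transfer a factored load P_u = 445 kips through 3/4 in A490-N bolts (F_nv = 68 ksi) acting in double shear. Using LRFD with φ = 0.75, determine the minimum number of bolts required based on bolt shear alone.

10 bolts

A_b = π·0.75²/4 = 0.4418 in².
Per-bolt design strength φR_n = 0.75 × 68 × 0.4418 × 2 = 45.06 kips.
n ≥ 445 / 45.06 = 9.875 → use 10 bolts.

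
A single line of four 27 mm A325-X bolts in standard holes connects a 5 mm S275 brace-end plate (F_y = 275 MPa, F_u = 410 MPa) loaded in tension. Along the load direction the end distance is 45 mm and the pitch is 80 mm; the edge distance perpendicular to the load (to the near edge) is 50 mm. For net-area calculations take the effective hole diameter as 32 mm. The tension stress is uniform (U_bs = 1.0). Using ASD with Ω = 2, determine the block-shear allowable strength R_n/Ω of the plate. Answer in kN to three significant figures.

141 kN

Shear plane L_v = 45 + 3·80 = 285 mm; A_gv = 285 × 5 = 1425 mm².
A_nv = (285 − 3.5·32) × 5 = 865 mm².
A_nt = (50 − 0.5·32) × 5 = 170 mm².
0.6 F_u A_nv = 212.8 kN; 0.6 F_y A_gv = 235.1 kN → shear rupture governs the shear term.
R_n = 212.8 + 1.0 × 410 × 170 / 1000 = 282.5 kN.
Allowable strength R_n/Ω = 282.5 / 2 = 141 kN.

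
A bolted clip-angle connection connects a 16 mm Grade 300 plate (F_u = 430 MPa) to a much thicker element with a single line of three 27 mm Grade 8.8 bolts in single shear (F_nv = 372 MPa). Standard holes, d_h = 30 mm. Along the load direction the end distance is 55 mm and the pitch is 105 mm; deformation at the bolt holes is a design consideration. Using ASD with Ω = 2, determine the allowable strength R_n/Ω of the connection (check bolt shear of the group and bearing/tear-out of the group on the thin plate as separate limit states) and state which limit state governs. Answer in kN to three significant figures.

Bolt shear: A_b = π·27²/4 = 572.6 mm²; R_n = 372 × 572.6 × 3 × 1 / 1000 = 639 kN → 639 / 2 = 319 kN.
Bearing (1.2 l_c t F_u ≤ 2.4 d t F_u): upper limit = 2.4·27·16·430 / 1000 = 445.8 kN.
  Edge l_c = 55 − 30/2 = 40 → r_n = 330.2 kN; interior l_c = 105 − 30 = 75 → r_n = 445.8 kN.
  R_n,bearing = 1·330.2 + 2·445.8 = 1222 kN → 1222 / 2 = 611 kN.
Bolt shear governs: 319 kN.

319 kN (bolt shear governs)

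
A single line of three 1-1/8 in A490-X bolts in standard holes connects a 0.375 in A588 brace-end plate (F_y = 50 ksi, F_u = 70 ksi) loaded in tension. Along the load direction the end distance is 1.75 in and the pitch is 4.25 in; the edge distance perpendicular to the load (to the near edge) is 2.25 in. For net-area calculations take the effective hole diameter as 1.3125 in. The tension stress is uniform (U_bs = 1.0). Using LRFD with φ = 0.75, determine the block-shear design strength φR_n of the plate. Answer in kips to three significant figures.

Shear plane L_v = 1.75 + 2·4.25 = 10.25 in; A_gv = 10.25 × 0.375 = 3.844 in².
A_nv = (10.25 − 2.5·1.3125) × 0.375 = 2.613 in².
A_nt = (2.25 − 0.5·1.3125) × 0.375 = 0.5977 in².
0.6 F_u A_nv = 109.8 kips; 0.6 F_y A_gv = 115.3 kips → shear rupture governs the shear term.
R_n = 109.8 + 1.0 × 70 × 0.5977 = 151.6 kips.
Design strength φR_n = 0.75 × 151.6 = 114 kips.

114 kips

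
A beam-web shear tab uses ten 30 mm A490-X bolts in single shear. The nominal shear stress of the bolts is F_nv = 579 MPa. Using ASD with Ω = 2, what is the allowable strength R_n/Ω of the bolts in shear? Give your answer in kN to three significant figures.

2050 kN

A_b = π × 30² / 4 = 706.9 mm².
R_n = F_nv · A_b · n · n_s = 579 × 706.9 × 10 × 1 / 1000 = 4093 kN.
Allowable strength R_n/Ω = 4093 / 2 = 2050 kN.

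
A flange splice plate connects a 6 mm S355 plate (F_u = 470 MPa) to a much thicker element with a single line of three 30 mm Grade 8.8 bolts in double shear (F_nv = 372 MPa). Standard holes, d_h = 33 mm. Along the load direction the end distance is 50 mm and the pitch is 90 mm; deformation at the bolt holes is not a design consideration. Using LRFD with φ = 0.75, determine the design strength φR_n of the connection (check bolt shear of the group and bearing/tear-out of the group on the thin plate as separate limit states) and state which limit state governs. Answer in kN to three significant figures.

468 kN (bearing governs)

Bolt shear: A_b = π·30²/4 = 706.9 mm²; R_n = 372 × 706.9 × 3 × 2 / 1000 = 1578 kN → 0.75 × 1578 = 1180 kN.
Bearing (1.5 l_c t F_u ≤ 3.0 d t F_u): upper limit = 3.0·30·6·470 / 1000 = 253.8 kN.
  Edge l_c = 50 − 33/2 = 33.5 → r_n = 141.7 kN; interior l_c = 90 − 33 = 57 → r_n = 241.1 kN.
  R_n,bearing = 1·141.7 + 2·241.1 = 623.9 kN → 0.75 × 623.9 = 468 kN.
Bearing governs: 468 kN.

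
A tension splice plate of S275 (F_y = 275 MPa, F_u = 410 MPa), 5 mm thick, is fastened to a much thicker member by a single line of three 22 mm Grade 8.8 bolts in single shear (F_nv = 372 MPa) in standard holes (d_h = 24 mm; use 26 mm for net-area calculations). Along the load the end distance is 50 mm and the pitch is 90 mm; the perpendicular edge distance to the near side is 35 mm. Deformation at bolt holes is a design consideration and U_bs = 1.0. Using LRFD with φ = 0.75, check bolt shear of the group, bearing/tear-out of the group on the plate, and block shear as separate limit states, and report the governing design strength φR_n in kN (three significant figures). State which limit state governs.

176 kN (block shear governs)

Bolt shear: A_b = π·22²/4 = 380.1 mm²; R_n = 372 × 380.1 × 3 × 1 / 1000 = 424.2 kN → 0.75 × 424.2 = 318 kN.
Bearing: edge l_c = 38, r_n = 93.48 kN; interior l_c = 66, r_n = 108.2 kN; R_n = 93.48 + 2·108.2 = 310 kN → 232 kN.
Block shear: A_gv = 1150, A_nv = 825, A_nt = 110 mm²; R_n = min(0.6F_uA_nv, 0.6F_yA_gv) + U_bs·F_u·A_nt = 234.8 kN → 176 kN.
Block shear governs: 176 kN.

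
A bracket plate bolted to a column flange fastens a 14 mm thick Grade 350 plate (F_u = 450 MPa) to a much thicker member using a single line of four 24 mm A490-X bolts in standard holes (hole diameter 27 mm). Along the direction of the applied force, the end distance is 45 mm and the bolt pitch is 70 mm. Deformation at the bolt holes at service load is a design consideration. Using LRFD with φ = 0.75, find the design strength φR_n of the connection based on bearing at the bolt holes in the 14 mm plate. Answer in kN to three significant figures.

910 kN

Per bolt r_n = 1.2 l_c t F_u ≤ 2.4 d t F_u; upper limit = 2.4 × 24 × 14 × 450 / 1000 = 362.9 kN.
Edge bolt: l_c = 45 − 27/2 = 31.5 mm → 1.2 × 31.5 × 14 × 450 / 1000 = 238.1 → r_n = 238.1 kN.
Interior bolts: l_c = 70 − 27 = 43 mm → 1.2 × 43 × 14 × 450 / 1000 = 325.1 → r_n = 325.1 kN.
R_n = 1 × 238.1 + 3 × 325.1 = 1213 kN.
Design strength φR_n = 0.75 × 1213 = 910 kN.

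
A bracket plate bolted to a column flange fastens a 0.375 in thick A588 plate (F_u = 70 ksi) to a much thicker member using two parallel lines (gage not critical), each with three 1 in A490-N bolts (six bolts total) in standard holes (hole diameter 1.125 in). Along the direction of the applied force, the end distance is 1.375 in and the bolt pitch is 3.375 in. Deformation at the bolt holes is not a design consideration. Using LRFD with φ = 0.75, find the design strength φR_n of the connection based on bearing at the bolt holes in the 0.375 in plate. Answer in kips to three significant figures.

284 kips

Per bolt r_n = 1.5 l_c t F_u ≤ 3.0 d t F_u; upper limit = 3.0 × 1 × 0.375 × 70 = 78.75 kips.
Edge bolt: l_c = 1.375 − 1.125/2 = 0.8125 in → 1.5 × 0.8125 × 0.375 × 70 = 31.99 → r_n = 31.99 kips.
Interior bolts: l_c = 3.375 − 1.125 = 2.25 in → 1.5 × 2.25 × 0.375 × 70 = 88.59 → r_n = 78.75 kips.
R_n = 2 × 31.99 + 4 × 78.75 = 379 kips.
Design strength φR_n = 0.75 × 379 = 284 kips.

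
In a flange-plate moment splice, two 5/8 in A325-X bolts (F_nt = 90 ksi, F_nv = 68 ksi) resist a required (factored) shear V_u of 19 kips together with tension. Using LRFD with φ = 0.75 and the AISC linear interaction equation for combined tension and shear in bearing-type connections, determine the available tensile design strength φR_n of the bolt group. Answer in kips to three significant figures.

28.7 kips

A_b = π·0.625²/4 = 0.3068 in²; f_rv = 19 / (2 × 0.3068) = 30.97 ksi.
F'_nt = 1.3 F_nt − (F_nt / φF_nv) f_rv = 1.3·90 − (90/(0.75·68))·30.97 = 62.36 ksi, capped at F_nt → F'_nt = 62.36 ksi.
R_n = F'_nt · A_b · n = 62.36 × 0.3068 × 2 = 38.26 kips.
Design strength φR_n = 0.75 × 38.26 = 28.7 kips.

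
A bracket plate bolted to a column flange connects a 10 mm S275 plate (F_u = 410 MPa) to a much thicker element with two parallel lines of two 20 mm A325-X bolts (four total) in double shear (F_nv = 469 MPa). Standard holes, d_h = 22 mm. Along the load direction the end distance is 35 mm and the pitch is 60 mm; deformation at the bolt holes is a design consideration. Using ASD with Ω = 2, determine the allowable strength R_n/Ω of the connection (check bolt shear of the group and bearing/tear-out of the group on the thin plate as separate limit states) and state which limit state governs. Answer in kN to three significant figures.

Bolt shear: A_b = π·20²/4 = 314.2 mm²; R_n = 469 × 314.2 × 4 × 2 / 1000 = 1179 kN → 1179 / 2 = 589 kN.
Bearing (1.2 l_c t F_u ≤ 2.4 d t F_u): upper limit = 2.4·20·10·410 / 1000 = 196.8 kN.
  Edge l_c = 35 − 22/2 = 24 → r_n = 118.1 kN; interior l_c = 60 − 22 = 38 → r_n = 187 kN.
  R_n,bearing = 2·118.1 + 2·187 = 610.1 kN → 610.1 / 2 = 305 kN.
Bearing governs: 305 kN.

305 kN (bearing governs)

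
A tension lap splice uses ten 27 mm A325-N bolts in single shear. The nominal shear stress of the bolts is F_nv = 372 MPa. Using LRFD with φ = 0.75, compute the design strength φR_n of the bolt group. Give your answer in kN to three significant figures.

1600 kN

A_b = π × 27² / 4 = 572.6 mm².
R_n = F_nv · A_b · n · n_s = 372 × 572.6 × 10 × 1 / 1000 = 2130 kN.
Design strength φR_n = 0.75 × 2130 = 1600 kN.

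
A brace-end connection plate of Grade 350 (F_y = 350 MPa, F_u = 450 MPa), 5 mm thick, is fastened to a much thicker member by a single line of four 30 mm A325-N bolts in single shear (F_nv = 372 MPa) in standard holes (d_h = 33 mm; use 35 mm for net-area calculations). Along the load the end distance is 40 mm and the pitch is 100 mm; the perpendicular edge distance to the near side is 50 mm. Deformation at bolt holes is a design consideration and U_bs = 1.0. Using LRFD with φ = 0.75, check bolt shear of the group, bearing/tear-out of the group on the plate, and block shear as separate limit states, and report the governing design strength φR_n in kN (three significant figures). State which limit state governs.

Bolt shear: A_b = π·30²/4 = 706.9 mm²; R_n = 372 × 706.9 × 4 × 1 / 1000 = 1052 kN → 0.75 × 1052 = 789 kN.
Bearing: edge l_c = 23.5, r_n = 63.45 kN; interior l_c = 67, r_n = 162 kN; R_n = 63.45 + 3·162 = 549.5 kN → 412 kN.
Block shear: A_gv = 1700, A_nv = 1088, A_nt = 162.5 mm²; R_n = min(0.6F_uA_nv, 0.6F_yA_gv) + U_bs·F_u·A_nt = 366.8 kN → 275 kN.
Block shear governs: 275 kN.

275 kN (block shear governs)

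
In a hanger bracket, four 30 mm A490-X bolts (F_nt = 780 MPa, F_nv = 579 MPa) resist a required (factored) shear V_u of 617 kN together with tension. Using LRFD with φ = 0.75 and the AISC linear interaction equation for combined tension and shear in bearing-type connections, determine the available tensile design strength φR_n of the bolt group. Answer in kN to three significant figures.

1320 kN

A_b = π·30²/4 = 706.9 mm²; f_rv = 617 × 1000 / (4 × 706.9) = 218.2 MPa.
F'_nt = 1.3 F_nt − (F_nt / φF_nv) f_rv = 1.3·780 − (780/(0.75·579))·218.2 = 622 MPa, capped at F_nt → F'_nt = 622 MPa.
R_n = F'_nt · A_b · n = 622 × 706.9 × 4 / 1000 = 1759 kN.
Design strength φR_n = 0.75 × 1759 = 1320 kN.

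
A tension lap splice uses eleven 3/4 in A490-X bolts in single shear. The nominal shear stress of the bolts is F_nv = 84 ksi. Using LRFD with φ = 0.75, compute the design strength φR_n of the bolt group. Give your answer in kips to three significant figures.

306 kips

A_b = π × 0.75² / 4 = 0.4418 in².
R_n = F_nv · A_b · n · n_s = 84 × 0.4418 × 11 × 1 = 408.2 kips.
Design strength φR_n = 0.75 × 408.2 = 306 kips.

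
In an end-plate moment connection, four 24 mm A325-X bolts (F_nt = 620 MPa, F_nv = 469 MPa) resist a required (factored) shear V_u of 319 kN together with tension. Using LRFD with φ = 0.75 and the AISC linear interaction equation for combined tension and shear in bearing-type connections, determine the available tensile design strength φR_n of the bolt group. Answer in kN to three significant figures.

672 kN

A_b = π·24²/4 = 452.4 mm²; f_rv = 319 × 1000 / (4 × 452.4) = 176.3 MPa.
F'_nt = 1.3 F_nt − (F_nt / φF_nv) f_rv = 1.3·620 − (620/(0.75·469))·176.3 = 495.3 MPa, capped at F_nt → F'_nt = 495.3 MPa.
R_n = F'_nt · A_b · n = 495.3 × 452.4 × 4 / 1000 = 896.2 kN.
Design strength φR_n = 0.75 × 896.2 = 672 kN.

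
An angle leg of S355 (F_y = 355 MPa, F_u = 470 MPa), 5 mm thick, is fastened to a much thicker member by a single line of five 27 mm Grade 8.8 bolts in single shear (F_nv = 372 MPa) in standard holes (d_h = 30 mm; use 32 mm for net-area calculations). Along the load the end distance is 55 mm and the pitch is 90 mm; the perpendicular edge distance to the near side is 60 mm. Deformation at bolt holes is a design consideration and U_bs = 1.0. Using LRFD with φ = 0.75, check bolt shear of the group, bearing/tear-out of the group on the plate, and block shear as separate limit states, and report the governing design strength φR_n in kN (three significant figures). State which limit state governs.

Bolt shear: A_b = π·27²/4 = 572.6 mm²; R_n = 372 × 572.6 × 5 × 1 / 1000 = 1065 kN → 0.75 × 1065 = 799 kN.
Bearing: edge l_c = 40, r_n = 112.8 kN; interior l_c = 60, r_n = 152.3 kN; R_n = 112.8 + 4·152.3 = 721.9 kN → 541 kN.
Block shear: A_gv = 2075, A_nv = 1355, A_nt = 220 mm²; R_n = min(0.6F_uA_nv, 0.6F_yA_gv) + U_bs·F_u·A_nt = 485.5 kN → 364 kN.
Block shear governs: 364 kN.

364 kN (block shear governs)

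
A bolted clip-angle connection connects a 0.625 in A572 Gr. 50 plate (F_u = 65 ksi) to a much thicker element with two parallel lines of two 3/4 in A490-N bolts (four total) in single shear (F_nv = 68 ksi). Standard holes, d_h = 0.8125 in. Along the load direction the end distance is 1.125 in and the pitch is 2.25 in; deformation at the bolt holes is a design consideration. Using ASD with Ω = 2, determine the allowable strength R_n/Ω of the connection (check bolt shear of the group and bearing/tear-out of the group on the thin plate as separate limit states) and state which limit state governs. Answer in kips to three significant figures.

Bolt shear: A_b = π·0.75²/4 = 0.4418 in²; R_n = 68 × 0.4418 × 4 × 1 = 120.2 kips → 120.2 / 2 = 60.1 kips.
Bearing (1.2 l_c t F_u ≤ 2.4 d t F_u): upper limit = 2.4·0.75·0.625·65 = 73.12 kips.
  Edge l_c = 1.125 − 0.8125/2 = 0.7188 → r_n = 35.04 kips; interior l_c = 2.25 − 0.8125 = 1.438 → r_n = 70.08 kips.
  R_n,bearing = 2·35.04 + 2·70.08 = 210.2 kips → 210.2 / 2 = 105 kips.
Bolt shear governs: 60.1 kips.

60.1 kips (bolt shear governs)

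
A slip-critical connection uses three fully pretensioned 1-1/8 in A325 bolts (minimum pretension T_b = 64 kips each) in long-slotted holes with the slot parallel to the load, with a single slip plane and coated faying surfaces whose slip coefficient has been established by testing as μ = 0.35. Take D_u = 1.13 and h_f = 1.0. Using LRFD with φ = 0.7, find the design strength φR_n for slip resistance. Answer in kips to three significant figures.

53.2 kips

R_n = μ · D_u · h_f · T_b · n_s · n_b = 0.35 × 1.13 × 1.0 × 64 × 1 × 3 = 75.94 kips.
Design strength φR_n = 0.7 × 75.94 = 53.2 kips.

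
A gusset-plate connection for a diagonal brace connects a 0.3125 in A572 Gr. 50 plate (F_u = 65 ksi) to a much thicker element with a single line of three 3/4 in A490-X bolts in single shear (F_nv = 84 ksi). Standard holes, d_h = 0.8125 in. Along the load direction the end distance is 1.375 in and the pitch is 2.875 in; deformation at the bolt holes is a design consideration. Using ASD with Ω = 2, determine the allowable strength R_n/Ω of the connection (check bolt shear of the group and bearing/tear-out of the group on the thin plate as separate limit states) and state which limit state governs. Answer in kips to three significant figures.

Bolt shear: A_b = π·0.75²/4 = 0.4418 in²; R_n = 84 × 0.4418 × 3 × 1 = 111.3 kips → 111.3 / 2 = 55.7 kips.
Bearing (1.2 l_c t F_u ≤ 2.4 d t F_u): upper limit = 2.4·0.75·0.3125·65 = 36.56 kips.
  Edge l_c = 1.375 − 0.8125/2 = 0.9688 → r_n = 23.61 kips; interior l_c = 2.875 − 0.8125 = 2.062 → r_n = 36.56 kips.
  R_n,bearing = 1·23.61 + 2·36.56 = 96.74 kips → 96.74 / 2 = 48.4 kips.
Bearing governs: 48.4 kips.

48.4 kips (bearing governs)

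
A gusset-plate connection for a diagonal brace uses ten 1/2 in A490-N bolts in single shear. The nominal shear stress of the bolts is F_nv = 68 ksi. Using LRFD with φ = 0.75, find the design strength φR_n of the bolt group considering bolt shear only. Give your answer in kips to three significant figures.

A_b = π × 0.5² / 4 = 0.1963 in².
R_n = F_nv · A_b · n · n_s = 68 × 0.1963 × 10 × 1 = 133.5 kips.
Design strength φR_n = 0.75 × 133.5 = 100 kips.

100 kips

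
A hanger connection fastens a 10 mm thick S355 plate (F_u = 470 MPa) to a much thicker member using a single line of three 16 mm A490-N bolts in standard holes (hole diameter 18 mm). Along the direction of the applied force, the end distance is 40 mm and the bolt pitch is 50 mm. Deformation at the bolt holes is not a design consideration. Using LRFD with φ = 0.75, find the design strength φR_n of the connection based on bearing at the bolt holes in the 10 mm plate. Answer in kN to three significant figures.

502 kN

Per bolt r_n = 1.5 l_c t F_u ≤ 3.0 d t F_u; upper limit = 3.0 × 16 × 10 × 470 / 1000 = 225.6 kN.
Edge bolt: l_c = 40 − 18/2 = 31 mm → 1.5 × 31 × 10 × 470 / 1000 = 218.6 → r_n = 218.6 kN.
Interior bolts: l_c = 50 − 18 = 32 mm → 1.5 × 32 × 10 × 470 / 1000 = 225.6 → r_n = 225.6 kN.
R_n = 1 × 218.6 + 2 × 225.6 = 669.8 kN.
Design strength φR_n = 0.75 × 669.8 = 502 kN.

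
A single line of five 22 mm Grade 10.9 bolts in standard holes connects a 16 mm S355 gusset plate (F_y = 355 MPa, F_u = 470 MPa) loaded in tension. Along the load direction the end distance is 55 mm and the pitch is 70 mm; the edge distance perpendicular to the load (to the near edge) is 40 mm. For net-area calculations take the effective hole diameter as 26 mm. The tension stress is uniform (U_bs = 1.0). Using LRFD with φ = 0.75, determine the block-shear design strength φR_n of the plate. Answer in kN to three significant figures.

Shear plane L_v = 55 + 4·70 = 335 mm; A_gv = 335 × 16 = 5360 mm².
A_nv = (335 − 4.5·26) × 16 = 3488 mm².
A_nt = (40 − 0.5·26) × 16 = 432 mm².
0.6 F_u A_nv = 983.6 kN; 0.6 F_y A_gv = 1142 kN → shear rupture governs the shear term.
R_n = 983.6 + 1.0 × 470 × 432 / 1000 = 1187 kN.
Design strength φR_n = 0.75 × 1187 = 890 kN.

890 kN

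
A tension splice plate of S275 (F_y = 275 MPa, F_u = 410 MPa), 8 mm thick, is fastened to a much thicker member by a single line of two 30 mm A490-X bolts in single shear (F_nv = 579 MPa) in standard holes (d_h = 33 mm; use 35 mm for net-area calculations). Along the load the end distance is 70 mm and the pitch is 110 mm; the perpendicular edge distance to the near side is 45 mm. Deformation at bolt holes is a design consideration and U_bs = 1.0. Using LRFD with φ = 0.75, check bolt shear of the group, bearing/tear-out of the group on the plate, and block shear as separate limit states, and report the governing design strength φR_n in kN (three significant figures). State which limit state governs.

246 kN (block shear governs)

Bolt shear: A_b = π·30²/4 = 706.9 mm²; R_n = 579 × 706.9 × 2 × 1 / 1000 = 818.5 kN → 0.75 × 818.5 = 614 kN.
Bearing: edge l_c = 53.5, r_n = 210.6 kN; interior l_c = 77, r_n = 236.2 kN; R_n = 210.6 + 1·236.2 = 446.7 kN → 335 kN.
Block shear: A_gv = 1440, A_nv = 1020, A_nt = 220 mm²; R_n = min(0.6F_uA_nv, 0.6F_yA_gv) + U_bs·F_u·A_nt = 327.8 kN → 246 kN.
Block shear governs: 246 kN.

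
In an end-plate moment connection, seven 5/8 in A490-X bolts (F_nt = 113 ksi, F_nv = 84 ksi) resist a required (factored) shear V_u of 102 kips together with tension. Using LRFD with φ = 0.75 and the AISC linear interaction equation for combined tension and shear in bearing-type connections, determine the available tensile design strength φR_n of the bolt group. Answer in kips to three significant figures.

A_b = π·0.625²/4 = 0.3068 in²; f_rv = 102 / (7 × 0.3068) = 47.5 ksi.
F'_nt = 1.3 F_nt − (F_nt / φF_nv) f_rv = 1.3·113 − (113/(0.75·84))·47.5 = 61.71 ksi, capped at F_nt → F'_nt = 61.71 ksi.
R_n = F'_nt · A_b · n = 61.71 × 0.3068 × 7 = 132.5 kips.
Design strength φR_n = 0.75 × 132.5 = 99.4 kips.

99.4 kips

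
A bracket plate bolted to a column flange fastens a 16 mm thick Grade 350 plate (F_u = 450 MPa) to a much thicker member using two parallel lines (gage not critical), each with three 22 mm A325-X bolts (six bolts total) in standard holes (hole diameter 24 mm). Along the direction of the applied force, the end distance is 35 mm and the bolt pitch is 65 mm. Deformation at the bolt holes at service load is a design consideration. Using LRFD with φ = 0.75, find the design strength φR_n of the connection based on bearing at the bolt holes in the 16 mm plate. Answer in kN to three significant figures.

1360 kN

Per bolt r_n = 1.2 l_c t F_u ≤ 2.4 d t F_u; upper limit = 2.4 × 22 × 16 × 450 / 1000 = 380.2 kN.
Edge bolt: l_c = 35 − 24/2 = 23 mm → 1.2 × 23 × 16 × 450 / 1000 = 198.7 → r_n = 198.7 kN.
Interior bolts: l_c = 65 − 24 = 41 mm → 1.2 × 41 × 16 × 450 / 1000 = 354.2 → r_n = 354.2 kN.
R_n = 2 × 198.7 + 4 × 354.2 = 1814 kN.
Design strength φR_n = 0.75 × 1814 = 1360 kN.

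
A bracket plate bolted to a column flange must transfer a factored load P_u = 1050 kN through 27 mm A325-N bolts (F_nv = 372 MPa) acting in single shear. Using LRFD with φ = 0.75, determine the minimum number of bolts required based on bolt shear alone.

A_b = π·27²/4 = 572.6 mm².
Per-bolt design strength φR_n = 0.75 × 372 × 572.6 × 1 / 1000 = 159.7 kN.
n ≥ 1050 / 159.7 = 6.573 → use 7 bolts.

7 bolts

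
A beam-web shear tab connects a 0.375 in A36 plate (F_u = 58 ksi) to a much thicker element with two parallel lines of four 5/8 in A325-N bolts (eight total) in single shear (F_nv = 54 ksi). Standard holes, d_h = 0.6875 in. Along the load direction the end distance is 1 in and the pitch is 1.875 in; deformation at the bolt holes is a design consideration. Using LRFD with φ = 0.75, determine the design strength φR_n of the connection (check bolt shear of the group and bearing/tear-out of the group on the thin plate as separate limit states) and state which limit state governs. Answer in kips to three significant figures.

99.4 kips (bolt shear governs)

Bolt shear: A_b = π·0.625²/4 = 0.3068 in²; R_n = 54 × 0.3068 × 8 × 1 = 132.5 kips → 0.75 × 132.5 = 99.4 kips.
Bearing (1.2 l_c t F_u ≤ 2.4 d t F_u): upper limit = 2.4·0.625·0.375·58 = 32.62 kips.
  Edge l_c = 1 − 0.6875/2 = 0.6562 → r_n = 17.13 kips; interior l_c = 1.875 − 0.6875 = 1.188 → r_n = 30.99 kips.
  R_n,bearing = 2·17.13 + 6·30.99 = 220.2 kips → 0.75 × 220.2 = 165 kips.
Bolt shear governs: 99.4 kips.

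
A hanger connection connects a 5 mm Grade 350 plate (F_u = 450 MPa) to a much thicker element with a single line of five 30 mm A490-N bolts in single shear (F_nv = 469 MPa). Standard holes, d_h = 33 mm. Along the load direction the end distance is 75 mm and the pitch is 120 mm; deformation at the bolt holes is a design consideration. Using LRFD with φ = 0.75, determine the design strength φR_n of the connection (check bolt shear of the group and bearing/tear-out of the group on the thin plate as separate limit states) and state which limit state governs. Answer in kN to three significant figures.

604 kN (bearing governs)

Bolt shear: A_b = π·30²/4 = 706.9 mm²; R_n = 469 × 706.9 × 5 × 1 / 1000 = 1658 kN → 0.75 × 1658 = 1240 kN.
Bearing (1.2 l_c t F_u ≤ 2.4 d t F_u): upper limit = 2.4·30·5·450 / 1000 = 162 kN.
  Edge l_c = 75 − 33/2 = 58.5 → r_n = 158 kN; interior l_c = 120 − 33 = 87 → r_n = 162 kN.
  R_n,bearing = 1·158 + 4·162 = 806 kN → 0.75 × 806 = 604 kN.
Bearing governs: 604 kN.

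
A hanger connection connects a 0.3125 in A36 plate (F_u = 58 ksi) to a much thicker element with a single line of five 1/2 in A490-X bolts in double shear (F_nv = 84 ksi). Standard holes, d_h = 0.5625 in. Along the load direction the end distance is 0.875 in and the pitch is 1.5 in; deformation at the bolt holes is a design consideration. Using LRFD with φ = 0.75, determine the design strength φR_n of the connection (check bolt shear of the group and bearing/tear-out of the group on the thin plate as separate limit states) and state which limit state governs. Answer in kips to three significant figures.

Bolt shear: A_b = π·0.5²/4 = 0.1963 in²; R_n = 84 × 0.1963 × 5 × 2 = 164.9 kips → 0.75 × 164.9 = 124 kips.
Bearing (1.2 l_c t F_u ≤ 2.4 d t F_u): upper limit = 2.4·0.5·0.3125·58 = 21.75 kips.
  Edge l_c = 0.875 − 0.5625/2 = 0.5938 → r_n = 12.91 kips; interior l_c = 1.5 − 0.5625 = 0.9375 → r_n = 20.39 kips.
  R_n,bearing = 1·12.91 + 4·20.39 = 94.48 kips → 0.75 × 94.48 = 70.9 kips.
Bearing governs: 70.9 kips.

70.9 kips (bearing governs)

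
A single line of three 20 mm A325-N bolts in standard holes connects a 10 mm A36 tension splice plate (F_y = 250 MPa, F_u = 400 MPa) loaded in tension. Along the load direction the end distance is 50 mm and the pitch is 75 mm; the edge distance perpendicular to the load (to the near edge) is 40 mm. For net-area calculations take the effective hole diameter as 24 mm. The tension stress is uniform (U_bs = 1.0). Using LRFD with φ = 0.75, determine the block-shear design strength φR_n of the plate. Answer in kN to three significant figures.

Shear plane L_v = 50 + 2·75 = 200 mm; A_gv = 200 × 10 = 2000 mm².
A_nv = (200 − 2.5·24) × 10 = 1400 mm².
A_nt = (40 − 0.5·24) × 10 = 280 mm².
0.6 F_u A_nv = 336 kN; 0.6 F_y A_gv = 300 kN → shear yielding governs the shear term.
R_n = 300 + 1.0 × 400 × 280 / 1000 = 412 kN.
Design strength φR_n = 0.75 × 412 = 309 kN.

309 kN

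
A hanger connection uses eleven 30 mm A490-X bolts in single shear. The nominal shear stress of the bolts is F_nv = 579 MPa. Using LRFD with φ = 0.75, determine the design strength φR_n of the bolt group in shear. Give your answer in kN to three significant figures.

3380 kN

A_b = π × 30² / 4 = 706.9 mm².
R_n = F_nv · A_b · n · n_s = 579 × 706.9 × 11 × 1 / 1000 = 4502 kN.
Design strength φR_n = 0.75 × 4502 = 3380 kN.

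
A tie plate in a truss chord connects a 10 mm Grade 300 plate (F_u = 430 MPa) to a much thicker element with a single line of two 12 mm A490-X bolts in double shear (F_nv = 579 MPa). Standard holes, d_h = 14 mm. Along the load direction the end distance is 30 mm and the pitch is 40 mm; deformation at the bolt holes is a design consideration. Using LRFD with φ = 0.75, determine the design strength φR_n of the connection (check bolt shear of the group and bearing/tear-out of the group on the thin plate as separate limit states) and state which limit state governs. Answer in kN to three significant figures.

Bolt shear: A_b = π·12²/4 = 113.1 mm²; R_n = 579 × 113.1 × 2 × 2 / 1000 = 261.9 kN → 0.75 × 261.9 = 196 kN.
Bearing (1.2 l_c t F_u ≤ 2.4 d t F_u): upper limit = 2.4·12·10·430 / 1000 = 123.8 kN.
  Edge l_c = 30 − 14/2 = 23 → r_n = 118.7 kN; interior l_c = 40 − 14 = 26 → r_n = 123.8 kN.
  R_n,bearing = 1·118.7 + 1·123.8 = 242.5 kN → 0.75 × 242.5 = 182 kN.
Bearing governs: 182 kN.

182 kN (bearing governs)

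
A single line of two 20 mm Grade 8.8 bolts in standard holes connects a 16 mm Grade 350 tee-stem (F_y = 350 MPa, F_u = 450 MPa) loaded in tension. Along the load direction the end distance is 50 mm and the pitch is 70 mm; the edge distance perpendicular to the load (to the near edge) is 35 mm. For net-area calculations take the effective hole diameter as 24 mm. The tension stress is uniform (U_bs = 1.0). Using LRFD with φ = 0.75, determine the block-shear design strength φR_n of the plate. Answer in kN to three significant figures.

Shear plane L_v = 50 + 1·70 = 120 mm; A_gv = 120 × 16 = 1920 mm².
A_nv = (120 − 1.5·24) × 16 = 1344 mm².
A_nt = (35 − 0.5·24) × 16 = 368 mm².
0.6 F_u A_nv = 362.9 kN; 0.6 F_y A_gv = 403.2 kN → shear rupture governs the shear term.
R_n = 362.9 + 1.0 × 450 × 368 / 1000 = 528.5 kN.
Design strength φR_n = 0.75 × 528.5 = 396 kN.

396 kN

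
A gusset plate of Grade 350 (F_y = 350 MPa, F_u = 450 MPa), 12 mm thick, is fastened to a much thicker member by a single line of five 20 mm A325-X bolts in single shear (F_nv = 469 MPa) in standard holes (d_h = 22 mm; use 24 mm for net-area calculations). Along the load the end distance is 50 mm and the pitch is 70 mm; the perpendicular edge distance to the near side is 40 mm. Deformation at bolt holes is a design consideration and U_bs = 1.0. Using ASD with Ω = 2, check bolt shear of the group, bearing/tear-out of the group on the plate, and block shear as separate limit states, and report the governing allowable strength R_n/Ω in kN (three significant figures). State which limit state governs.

368 kN (bolt shear governs)

Bolt shear: A_b = π·20²/4 = 314.2 mm²; R_n = 469 × 314.2 × 5 × 1 / 1000 = 736.7 kN → 736.7 / 2 = 368 kN.
Bearing: edge l_c = 39, r_n = 252.7 kN; interior l_c = 48, r_n = 259.2 kN; R_n = 252.7 + 4·259.2 = 1290 kN → 645 kN.
Block shear: A_gv = 3960, A_nv = 2664, A_nt = 336 mm²; R_n = min(0.6F_uA_nv, 0.6F_yA_gv) + U_bs·F_u·A_nt = 870.5 kN → 435 kN.
Bolt shear governs: 368 kN.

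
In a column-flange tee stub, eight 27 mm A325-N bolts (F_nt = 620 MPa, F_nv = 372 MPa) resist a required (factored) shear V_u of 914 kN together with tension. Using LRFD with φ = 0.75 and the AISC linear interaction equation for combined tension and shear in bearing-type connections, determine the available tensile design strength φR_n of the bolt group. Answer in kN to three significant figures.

A_b = π·27²/4 = 572.6 mm²; f_rv = 914 × 1000 / (8 × 572.6) = 199.5 MPa.
F'_nt = 1.3 F_nt − (F_nt / φF_nv) f_rv = 1.3·620 − (620/(0.75·372))·199.5 = 362.6 MPa, capped at F_nt → F'_nt = 362.6 MPa.
R_n = F'_nt · A_b · n = 362.6 × 572.6 × 8 / 1000 = 1661 kN.
Design strength φR_n = 0.75 × 1661 = 1250 kN.

1250 kN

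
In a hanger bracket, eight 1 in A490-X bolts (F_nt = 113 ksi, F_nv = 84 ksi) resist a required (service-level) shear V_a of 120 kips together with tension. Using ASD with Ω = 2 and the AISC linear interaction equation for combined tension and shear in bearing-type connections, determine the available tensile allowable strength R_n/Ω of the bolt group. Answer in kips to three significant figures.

300 kips

A_b = π·1²/4 = 0.7854 in²; f_rv = 120 / (8 × 0.7854) = 19.1 ksi.
F'_nt = 1.3 F_nt − (Ω F_nt / F_nv) f_rv = 1.3·113 − (2·113/84)·19.1 = 95.52 ksi, capped at F_nt → F'_nt = 95.52 ksi.
R_n = F'_nt · A_b · n = 95.52 × 0.7854 × 8 = 600.1 kips.
Allowable strength R_n/Ω = 600.1 / 2 = 300 kips.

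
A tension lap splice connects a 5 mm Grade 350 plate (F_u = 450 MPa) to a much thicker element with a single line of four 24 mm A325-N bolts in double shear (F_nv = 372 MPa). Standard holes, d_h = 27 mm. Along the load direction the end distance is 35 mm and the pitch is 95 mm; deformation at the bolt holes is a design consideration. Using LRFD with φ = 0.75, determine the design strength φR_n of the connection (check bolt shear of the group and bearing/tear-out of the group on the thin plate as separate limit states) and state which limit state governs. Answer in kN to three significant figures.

Bolt shear: A_b = π·24²/4 = 452.4 mm²; R_n = 372 × 452.4 × 4 × 2 / 1000 = 1346 kN → 0.75 × 1346 = 1010 kN.
Bearing (1.2 l_c t F_u ≤ 2.4 d t F_u): upper limit = 2.4·24·5·450 / 1000 = 129.6 kN.
  Edge l_c = 35 − 27/2 = 21.5 → r_n = 58.05 kN; interior l_c = 95 − 27 = 68 → r_n = 129.6 kN.
  R_n,bearing = 1·58.05 + 3·129.6 = 446.8 kN → 0.75 × 446.8 = 335 kN.
Bearing governs: 335 kN.

335 kN (bearing governs)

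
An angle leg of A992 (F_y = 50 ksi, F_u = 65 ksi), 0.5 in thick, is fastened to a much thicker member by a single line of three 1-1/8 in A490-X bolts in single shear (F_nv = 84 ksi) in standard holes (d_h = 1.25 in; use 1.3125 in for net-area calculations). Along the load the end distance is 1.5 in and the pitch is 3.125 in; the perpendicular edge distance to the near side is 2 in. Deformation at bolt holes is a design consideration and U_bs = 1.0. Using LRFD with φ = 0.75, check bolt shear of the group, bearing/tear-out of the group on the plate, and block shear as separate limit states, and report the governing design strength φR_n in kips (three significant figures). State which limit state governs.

98.1 kips (block shear governs)

Bolt shear: A_b = π·1.125²/4 = 0.994 in²; R_n = 84 × 0.994 × 3 × 1 = 250.5 kips → 0.75 × 250.5 = 188 kips.
Bearing: edge l_c = 0.875, r_n = 34.12 kips; interior l_c = 1.875, r_n = 73.12 kips; R_n = 34.12 + 2·73.12 = 180.4 kips → 135 kips.
Block shear: A_gv = 3.875, A_nv = 2.234, A_nt = 0.6719 in²; R_n = min(0.6F_uA_nv, 0.6F_yA_gv) + U_bs·F_u·A_nt = 130.8 kips → 98.1 kips.
Block shear governs: 98.1 kips.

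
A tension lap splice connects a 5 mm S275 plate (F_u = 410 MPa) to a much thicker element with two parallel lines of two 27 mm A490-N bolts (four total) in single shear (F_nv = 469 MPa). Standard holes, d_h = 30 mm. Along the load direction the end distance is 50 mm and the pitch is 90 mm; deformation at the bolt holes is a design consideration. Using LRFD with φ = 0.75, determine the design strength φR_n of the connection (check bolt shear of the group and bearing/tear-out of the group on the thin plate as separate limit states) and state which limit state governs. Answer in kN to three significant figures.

328 kN (bearing governs)

Bolt shear: A_b = π·27²/4 = 572.6 mm²; R_n = 469 × 572.6 × 4 × 1 / 1000 = 1074 kN → 0.75 × 1074 = 806 kN.
Bearing (1.2 l_c t F_u ≤ 2.4 d t F_u): upper limit = 2.4·27·5·410 / 1000 = 132.8 kN.
  Edge l_c = 50 − 30/2 = 35 → r_n = 86.1 kN; interior l_c = 90 − 30 = 60 → r_n = 132.8 kN.
  R_n,bearing = 2·86.1 + 2·132.8 = 437.9 kN → 0.75 × 437.9 = 328 kN.
Bearing governs: 328 kN.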